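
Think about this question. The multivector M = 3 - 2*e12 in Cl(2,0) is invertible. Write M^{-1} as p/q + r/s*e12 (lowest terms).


M = 3 - 2*e12, where e12^2 = -1.
Since M commutes with its reverse ~M = a - b*e12, M * ~M = a^2 - b^2*e12^2 = a^2 + b^2.
So M^{-1} = ~M / (a^2 + b^2) = (a - b*e12)/(a^2 + b^2).
a^2 + b^2 = 9 + 4 = 13
Scalar part = 3/13 = 3/13
Bivector coeff = 2/13 = 2/13
M^{-1} = 3/13 + 2/13*e12


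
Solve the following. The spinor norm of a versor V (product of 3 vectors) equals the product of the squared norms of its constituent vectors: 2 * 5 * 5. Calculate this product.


Spinor norm N(V) = |v1|^2 * |v2|^2 * ... * |v3|^2
= 2 * 5 * 5
Running product: 2, 10, 50
N(V) = 50


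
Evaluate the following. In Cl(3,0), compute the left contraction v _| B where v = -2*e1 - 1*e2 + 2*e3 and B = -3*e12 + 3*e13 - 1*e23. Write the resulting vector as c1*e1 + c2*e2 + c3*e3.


Left contraction v _| B = <vB>_1 (grade-1 part of the geometric product vB).
Using e1_|e12 = e2, e2_|e12 = -e1, e1_|e13 = e3, e3_|e13 = -e1, e2_|e23 = e3, e3_|e23 = -e2:
e1 coeff: -v2*b12 - v3*b13 = -(-1)*(-3) - (2)*(3) = -9
e2 coeff: v1*b12 - v3*b23 = (-2)*(-3) - (2)*(-1) = 8
e3 coeff: v1*b13 + v2*b23 = (-2)*(3) + (-1)*(-1) = -5
v _| B = -9*e1 + 8*e2 - 5*e3


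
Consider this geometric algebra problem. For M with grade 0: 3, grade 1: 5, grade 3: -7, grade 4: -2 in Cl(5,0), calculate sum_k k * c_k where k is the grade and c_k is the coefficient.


Grade-weighted sum = sum of grade_k * coefficient_k
0*3 = 0
1*5 = 5
3*(-7) = -21
4*(-2) = -8
Total = 0 + 5 + (-21) + (-8) = -24


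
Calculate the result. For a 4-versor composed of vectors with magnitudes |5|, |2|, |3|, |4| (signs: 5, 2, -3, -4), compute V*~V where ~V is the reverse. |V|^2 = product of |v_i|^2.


Each vector v_i has |v_i|^2 = s_i^2
Squared scales: 5^2 = 25, 2^2 = 4, (-3)^2 = 9, (-4)^2 = 16
|V|^2 = 25 * 4 * 9 * 16
= 14400


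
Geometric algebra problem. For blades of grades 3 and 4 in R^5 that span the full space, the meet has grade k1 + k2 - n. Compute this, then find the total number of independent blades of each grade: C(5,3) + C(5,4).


Meet grade = grade(A) + grade(B) - n
= 3 + 4 - 5 = 2
C(5,3) = 10
C(5,4) = 5
dim_A + dim_B = 10 + 5 = 15


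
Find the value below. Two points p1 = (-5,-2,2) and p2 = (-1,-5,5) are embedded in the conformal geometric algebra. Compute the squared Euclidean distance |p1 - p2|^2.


p1 - p2 = (-4, 3, -3)
|p1 - p2|^2 = (-4)^2 + 3^2 + (-3)^2
= 16 + 9 + 9
= 34


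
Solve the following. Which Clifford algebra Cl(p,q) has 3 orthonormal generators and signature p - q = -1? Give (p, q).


We need p + q = 3 and p - q = -1.
Adding: 2p = 3 + (-1) = 2, so p = 1.
Then q = 3 - 1 = 2.
(p, q) = (1, 2)


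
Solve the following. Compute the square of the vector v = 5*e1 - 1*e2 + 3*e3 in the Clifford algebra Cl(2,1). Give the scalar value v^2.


v^2 = sum of c_i^2 * e_i^2
Positive signature terms (e_i^2 = +1): 5^2 + (-1)^2 = 26
Negative signature terms (e_j^2 = -1): 3^2 = 9
v^2 = 26 - 9 = 17


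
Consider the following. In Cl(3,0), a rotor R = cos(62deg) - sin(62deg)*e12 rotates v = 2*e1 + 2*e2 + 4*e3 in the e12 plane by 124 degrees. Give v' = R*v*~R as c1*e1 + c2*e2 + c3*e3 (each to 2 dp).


Rotor R = cos(62deg) - sin(62deg)*e12
Rotation angle theta = 2 * 62 = 124 degrees in the e12 plane (e1 -> e2).
The component perpendicular to the plane (e3) is invariant: v'_3 = v3 = 4.00
cos(124deg) = -0.5592, sin(124deg) = 0.8290
v'_1 = v1*cos(theta) - v2*sin(theta) = 2*(-0.5592) - 2*0.8290 = -2.78
v'_2 = v1*sin(theta) + v2*cos(theta) = 2*0.8290 + 2*(-0.5592) = 0.54
v' = -2.78*e1 + 0.54*e2 + 4.00*e3


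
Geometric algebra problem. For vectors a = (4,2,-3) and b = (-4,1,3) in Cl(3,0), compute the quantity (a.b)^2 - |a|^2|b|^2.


a . b = 4*(-4) + 2*1 + (-3)*3
= -16 + 2 + (-9) = -23
|a|^2 = 4^2 + 2^2 + (-3)^2 = 29
|b|^2 = (-4)^2 + 1^2 + 3^2 = 26
(a.b)^2 = (-23)^2 = 529
|a|^2 * |b|^2 = 29 * 26 = 754
Result = 529 - 754 = -225


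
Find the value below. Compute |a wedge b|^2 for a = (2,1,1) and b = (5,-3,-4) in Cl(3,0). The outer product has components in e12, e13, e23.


a wedge b = (a1*b2 - a2*b1)*e12 + (a1*b3 - a3*b1)*e13 + (a2*b3 - a3*b2)*e23
e12 coeff: 2*(-3) - 1*5 = -6 - 5 = -11
e13 coeff: 2*(-4) - 1*5 = -8 - 5 = -13
e23 coeff: 1*(-4) - 1*(-3) = -4 - (-3) = -1
|a wedge b|^2 = (-11)^2 + (-13)^2 + (-1)^2
= 121 + 169 + 1
= 291


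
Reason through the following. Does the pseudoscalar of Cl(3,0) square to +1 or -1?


The pseudoscalar I = e1...e_n (product of all n generators) of Cl(p,q) satisfies I^2 = (-1)^(q + n(n-1)/2).
p = 3, q = 0, n = p + q = 3
n(n-1)/2 = 3 * 2 / 2 = 3
Exponent = q + n(n-1)/2 = 0 + 3 = 3
I^2 = (-1)^3 = -1


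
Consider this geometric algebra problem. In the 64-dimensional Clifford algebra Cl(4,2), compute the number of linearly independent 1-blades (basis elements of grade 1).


Number of grade-k basis blades in Cl(p,q) with n = p + q is C(n, k).
n = 4 + 2 = 6
C(6, 1) = 6! / (1! * 5!)
= 720 / (1 * 120)
= 6


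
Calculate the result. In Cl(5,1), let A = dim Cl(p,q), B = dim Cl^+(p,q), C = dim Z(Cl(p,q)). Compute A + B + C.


n = 5 + 1 = 6
Total dim = 2^6 = 64
Even subalgebra dim = 2^5 = 32
n is even, so center dim = 1
Sum = 64 + 32 + 1 = 97


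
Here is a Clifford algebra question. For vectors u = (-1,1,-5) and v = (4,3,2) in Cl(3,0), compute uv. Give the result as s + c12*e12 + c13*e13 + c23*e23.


In Cl(3,0): e_i^2 = 1, e_ie_j = -e_je_i for i != j.
Scalar part = u . v = (-1)*4 + 1*3 + (-5)*2
= -4 + 3 + (-10) = -11
e12 coeff = (-1)*3 - 1*4 = -3 - 4 = -7
e13 coeff = (-1)*2 - (-5)*4 = -2 - (-20) = 18
e23 coeff = 1*2 - (-5)*3 = 2 - (-15) = 17
uv = -11 - 7*e12 + 18*e13 + 17*e23


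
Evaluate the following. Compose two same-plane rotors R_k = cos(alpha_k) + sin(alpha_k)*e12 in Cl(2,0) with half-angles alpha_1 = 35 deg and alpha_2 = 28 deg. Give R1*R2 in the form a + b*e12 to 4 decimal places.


Same-plane rotors commute and their half-angles add:
R1*R2 = cos(a1 + a2) + sin(a1 + a2)*e12.
a1 + a2 = 35 + 28 = 63 deg
cos(63 deg) = 0.4540
sin(63 deg) = 0.8910
R1*R2 = 0.4540 + 0.8910*e12


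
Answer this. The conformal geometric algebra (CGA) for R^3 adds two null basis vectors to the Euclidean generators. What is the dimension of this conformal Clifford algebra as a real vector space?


The conformal model of R^3 uses Cl(4,1): the 3 Euclidean generators plus two extra orthogonal generators e+ (e+^2 = +1) and e- (e-^2 = -1), from which the null vectors e0, einf are built.
Number of generators m = 3 + 2 = 5.
dim Cl(p,q) = 2^m = 2^5 = 32


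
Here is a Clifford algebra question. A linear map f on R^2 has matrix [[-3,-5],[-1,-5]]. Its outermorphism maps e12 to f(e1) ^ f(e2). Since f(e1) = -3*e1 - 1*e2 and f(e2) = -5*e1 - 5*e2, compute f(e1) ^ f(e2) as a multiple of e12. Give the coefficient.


The outermorphism of a linear map f sends e1^e2 to f(e1)^f(e2).
f(e1) = -3*e1 - 1*e2
f(e2) = -5*e1 - 5*e2
f(e1) ^ f(e2) = (-3*e1 - 1*e2) ^ (-5*e1 - 5*e2)
= (-3)*(-5)*e12 + (-1)*(-5)*e21
= (15 - 5)*e12
= 10*e12
Coefficient = 10


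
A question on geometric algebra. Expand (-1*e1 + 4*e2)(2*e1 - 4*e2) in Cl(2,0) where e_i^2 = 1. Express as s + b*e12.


Expand: (-1*e1 + 4*e2)(2*e1 - 4*e2)
= (-1)*2*e1e1 + (-1)*(-4)*e1e2 + 4*2*e2e1 + 4*(-4)*e2e2
Using e1^2 = e2^2 = 1, e2e1 = -e1e2:
Scalar part s = (-1)*2 + 4*(-4) = -2 + (-16) = -18
Bivector part b = (-1)*(-4) - 4*2 = 4 - 8 = -4
uv = -18 - 4*e12


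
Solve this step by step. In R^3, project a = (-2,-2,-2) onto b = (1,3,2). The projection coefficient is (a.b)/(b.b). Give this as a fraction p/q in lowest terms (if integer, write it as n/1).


Projection coefficient = (a . b) / (b . b)
a . b = (-2)*1 + (-2)*3 + (-2)*2
= -2 + (-6) + (-4) = -12
b . b = 1^2 + 3^2 + 2^2
= 1 + 9 + 4 = 14
Coefficient = -12/14
In lowest terms: -6/7


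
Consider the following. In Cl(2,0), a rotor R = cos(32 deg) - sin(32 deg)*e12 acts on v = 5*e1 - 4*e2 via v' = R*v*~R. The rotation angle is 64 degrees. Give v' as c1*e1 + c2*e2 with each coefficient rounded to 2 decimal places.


Rotor R = cos(32deg) - sin(32deg)*e12
Rotation angle theta = 2 * 32 = 64 degrees
v' = R*v*~R rotates v by theta.
cos(64deg) = 0.4384, sin(64deg) = 0.8988
v'_1 = 5*cos(64deg) - (-4)*sin(64deg)
= 5*0.4384 - (-4)*0.8988
= 5.79
v'_2 = 5*sin(64deg) + (-4)*cos(64deg)
= 5*0.8988 + (-4)*0.4384
= 2.74
v' = 5.79*e1 + 2.74*e2


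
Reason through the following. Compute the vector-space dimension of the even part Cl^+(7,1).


Even subalgebra dimension = 2^(n-1)
n = 7 + 1 = 8
2^(8 - 1) = 2^7 = 128
Verification: sum of C(8,k) for even k = 1 + 28 + 70 + 28 + 1 = 128
Result = 128


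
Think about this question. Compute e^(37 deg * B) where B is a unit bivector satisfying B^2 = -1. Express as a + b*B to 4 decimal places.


For a unit bivector B with B^2 = -1, the exponential series gives
e^(theta*B) = cos(theta) + sin(theta)*B (the GA analogue of Euler's formula).
theta = 37 degrees = 0.645772 rad
cos(37 deg) = 0.7986
sin(37 deg) = 0.6018
exp(theta*B) = 0.7986 + 0.6018*B


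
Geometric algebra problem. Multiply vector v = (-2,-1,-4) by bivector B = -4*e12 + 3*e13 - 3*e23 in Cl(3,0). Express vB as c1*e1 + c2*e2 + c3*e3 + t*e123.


vB has grade-1 (vector) and grade-3 (trivector) parts: vB = (v _| B) + (v ^ B).
Vector part <vB>_1:
  e1: -v2*b12 - v3*b13 = -(-1)*(-4) - (-4)*(3) = 8
  e2: v1*b12 - v3*b23 = (-2)*(-4) - (-4)*(-3) = -4
  e3: v1*b13 + v2*b23 = (-2)*(3) + (-1)*(-3) = -3
Trivector part <vB>_3:
  e123: v1*b23 - v2*b13 + v3*b12 = (-2)*(-3) - (-1)*(3) + (-4)*(-4) = 25
vB = 8*e1 - 4*e2 - 3*e3 + 25*e123


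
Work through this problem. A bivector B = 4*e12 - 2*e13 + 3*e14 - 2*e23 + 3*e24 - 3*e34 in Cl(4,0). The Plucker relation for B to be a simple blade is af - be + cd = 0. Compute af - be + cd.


Plucker relation: af - be + cd
a*f = 4*(-3) = -12
b*e = (-2)*3 = -6
c*d = 3*(-2) = -6
af - be + cd = -12 - (-6) + (-6)
= -12


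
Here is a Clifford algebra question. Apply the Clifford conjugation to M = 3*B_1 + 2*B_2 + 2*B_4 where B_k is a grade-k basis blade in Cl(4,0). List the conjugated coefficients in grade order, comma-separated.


Clifford conjugate sign for grade k: (-1)^(k(k+1)/2)
Grade 1: (-1)^(1*2/2) = (-1)^1 = -1, coeff 3 -> -3
Grade 2: (-1)^(2*3/2) = (-1)^3 = -1, coeff 2 -> -2
Grade 4: (-1)^(4*5/2) = (-1)^10 = 1, coeff 2 -> 2
Conjugated coefficients: -3, -2, 2


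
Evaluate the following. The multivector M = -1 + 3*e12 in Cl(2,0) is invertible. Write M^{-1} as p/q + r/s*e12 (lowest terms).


M = -1 + 3*e12, where e12^2 = -1.
Since M commutes with its reverse ~M = a - b*e12, M * ~M = a^2 - b^2*e12^2 = a^2 + b^2.
So M^{-1} = ~M / (a^2 + b^2) = (a - b*e12)/(a^2 + b^2).
a^2 + b^2 = 1 + 9 = 10
Scalar part = -1/10 = -1/10
Bivector coeff = -3/10 = -3/10
M^{-1} = -1/10 - 3/10*e12


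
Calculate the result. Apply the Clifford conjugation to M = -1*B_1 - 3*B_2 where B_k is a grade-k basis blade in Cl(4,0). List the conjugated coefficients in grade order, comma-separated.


Clifford conjugate sign for grade k: (-1)^(k(k+1)/2)
Grade 1: (-1)^(1*2/2) = (-1)^1 = -1, coeff -1 -> 1
Grade 2: (-1)^(2*3/2) = (-1)^3 = -1, coeff -3 -> 3
Conjugated coefficients: 1, 3


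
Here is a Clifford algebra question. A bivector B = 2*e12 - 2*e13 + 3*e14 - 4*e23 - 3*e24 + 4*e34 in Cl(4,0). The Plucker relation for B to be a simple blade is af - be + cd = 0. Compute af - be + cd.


Plucker relation: af - be + cd
a*f = 2*4 = 8
b*e = (-2)*(-3) = 6
c*d = 3*(-4) = -12
af - be + cd = 8 - 6 + (-12)
= -10


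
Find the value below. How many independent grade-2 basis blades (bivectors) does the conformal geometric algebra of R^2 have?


The conformal model of R^2 uses Cl(3,1) with m = 2 + 2 = 4 generators.
Number of grade-2 blades = C(m, 2) = C(4, 2)
= 4*3/2 = 6


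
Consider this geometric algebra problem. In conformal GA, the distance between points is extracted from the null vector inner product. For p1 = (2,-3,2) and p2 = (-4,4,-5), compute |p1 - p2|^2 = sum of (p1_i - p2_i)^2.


p1 - p2 = (6, -7, 7)
|p1 - p2|^2 = 6^2 + (-7)^2 + 7^2
= 36 + 49 + 49
= 134


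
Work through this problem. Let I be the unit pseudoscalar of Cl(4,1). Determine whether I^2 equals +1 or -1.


The pseudoscalar I = e1...e_n (product of all n generators) of Cl(p,q) satisfies I^2 = (-1)^(q + n(n-1)/2).
p = 4, q = 1, n = p + q = 5
n(n-1)/2 = 5 * 4 / 2 = 10
Exponent = q + n(n-1)/2 = 1 + 10 = 11
I^2 = (-1)^11 = -1


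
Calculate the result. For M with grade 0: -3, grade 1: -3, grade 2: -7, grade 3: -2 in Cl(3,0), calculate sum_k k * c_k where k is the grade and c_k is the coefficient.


Grade-weighted sum = sum of grade_k * coefficient_k
0*(-3) = 0
1*(-3) = -3
2*(-7) = -14
3*(-2) = -6
Total = 0 + (-3) + (-14) + (-6) = -23


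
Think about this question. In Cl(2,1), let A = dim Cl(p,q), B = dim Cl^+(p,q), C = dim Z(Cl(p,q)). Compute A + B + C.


n = 2 + 1 = 3
Total dim = 2^3 = 8
Even subalgebra dim = 2^2 = 4
n is odd, so center dim = 2
Sum = 8 + 4 + 2 = 14


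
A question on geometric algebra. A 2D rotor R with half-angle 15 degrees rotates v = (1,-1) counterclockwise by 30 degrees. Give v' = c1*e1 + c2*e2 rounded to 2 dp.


Rotor R = cos(15deg) - sin(15deg)*e12
Rotation angle theta = 2 * 15 = 30 degrees
v' = R*v*~R rotates v by theta.
cos(30deg) = 0.8660, sin(30deg) = 0.5000
v'_1 = 1*cos(30deg) - (-1)*sin(30deg)
= 1*0.8660 - (-1)*0.5000
= 1.37
v'_2 = 1*sin(30deg) + (-1)*cos(30deg)
= 1*0.5000 + (-1)*0.8660
= -0.37
v' = 1.37*e1 - 0.37*e2


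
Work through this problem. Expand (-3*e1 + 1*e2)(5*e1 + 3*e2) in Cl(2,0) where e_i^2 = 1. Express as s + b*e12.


Expand: (-3*e1 + 1*e2)(5*e1 + 3*e2)
= (-3)*5*e1e1 + (-3)*3*e1e2 + 1*5*e2e1 + 1*3*e2e2
Using e1^2 = e2^2 = 1, e2e1 = -e1e2:
Scalar part s = (-3)*5 + 1*3 = -15 + 3 = -12
Bivector part b = (-3)*3 - 1*5 = -9 - 5 = -14
uv = -12 - 14*e12


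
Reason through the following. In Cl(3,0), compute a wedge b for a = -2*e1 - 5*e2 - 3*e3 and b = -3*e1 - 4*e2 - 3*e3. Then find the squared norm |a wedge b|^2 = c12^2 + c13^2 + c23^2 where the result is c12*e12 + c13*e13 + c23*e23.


a wedge b = (a1*b2 - a2*b1)*e12 + (a1*b3 - a3*b1)*e13 + (a2*b3 - a3*b2)*e23
e12 coeff: (-2)*(-4) - (-5)*(-3) = 8 - 15 = -7
e13 coeff: (-2)*(-3) - (-3)*(-3) = 6 - 9 = -3
e23 coeff: (-5)*(-3) - (-3)*(-4) = 15 - 12 = 3
|a wedge b|^2 = (-7)^2 + (-3)^2 + 3^2
= 49 + 9 + 9
= 67


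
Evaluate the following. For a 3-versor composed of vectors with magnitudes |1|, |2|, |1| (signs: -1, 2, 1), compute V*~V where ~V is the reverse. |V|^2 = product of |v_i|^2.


Each vector v_i has |v_i|^2 = s_i^2
Squared scales: (-1)^2 = 1, 2^2 = 4, 1^2 = 1
|V|^2 = 1 * 4 * 1
= 4


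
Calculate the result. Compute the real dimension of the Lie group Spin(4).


Spin(n) double-covers SO(n); both have Lie algebra so(n) of dimension n(n-1)/2.
n = 4
n(n-1) = 4 * 3 = 12
dim Spin(4) = 12/2 = 6


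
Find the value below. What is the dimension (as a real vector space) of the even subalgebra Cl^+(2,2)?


Even subalgebra dimension = 2^(n-1)
n = 2 + 2 = 4
2^(4 - 1) = 2^3 = 8
Verification: sum of C(4,k) for even k = 1 + 6 + 1 = 8
Result = 8


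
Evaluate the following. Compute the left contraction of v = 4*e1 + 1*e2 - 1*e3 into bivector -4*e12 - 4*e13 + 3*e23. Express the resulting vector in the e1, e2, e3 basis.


Left contraction v _| B = <vB>_1 (grade-1 part of the geometric product vB).
Using e1_|e12 = e2, e2_|e12 = -e1, e1_|e13 = e3, e3_|e13 = -e1, e2_|e23 = e3, e3_|e23 = -e2:
e1 coeff: -v2*b12 - v3*b13 = -(1)*(-4) - (-1)*(-4) = 0
e2 coeff: v1*b12 - v3*b23 = (4)*(-4) - (-1)*(3) = -13
e3 coeff: v1*b13 + v2*b23 = (4)*(-4) + (1)*(3) = -13
v _| B = 0*e1 - 13*e2 - 13*e3


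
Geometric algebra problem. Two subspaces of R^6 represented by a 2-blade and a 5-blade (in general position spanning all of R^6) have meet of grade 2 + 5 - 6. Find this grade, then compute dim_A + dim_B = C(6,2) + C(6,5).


Meet grade = grade(A) + grade(B) - n
= 2 + 5 - 6 = 1
C(6,2) = 15
C(6,5) = 6
dim_A + dim_B = 15 + 6 = 21


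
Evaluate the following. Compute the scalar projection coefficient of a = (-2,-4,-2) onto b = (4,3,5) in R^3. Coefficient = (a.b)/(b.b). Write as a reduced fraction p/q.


Projection coefficient = (a . b) / (b . b)
a . b = (-2)*4 + (-4)*3 + (-2)*5
= -8 + (-12) + (-10) = -30
b . b = 4^2 + 3^2 + 5^2
= 16 + 9 + 25 = 50
Coefficient = -30/50
In lowest terms: -3/5


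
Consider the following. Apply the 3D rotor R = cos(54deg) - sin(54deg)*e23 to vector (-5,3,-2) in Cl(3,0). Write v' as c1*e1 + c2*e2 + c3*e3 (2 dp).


Rotor R = cos(54deg) - sin(54deg)*e23
Rotation angle theta = 2 * 54 = 108 degrees in the e23 plane (e2 -> e3).
The component perpendicular to the plane (e1) is invariant: v'_1 = v1 = -5.00
cos(108deg) = -0.3090, sin(108deg) = 0.9511
v'_2 = v2*cos(theta) - v3*sin(theta) = 3*(-0.3090) - (-2)*0.9511 = 0.98
v'_3 = v2*sin(theta) + v3*cos(theta) = 3*0.9511 + (-2)*(-0.3090) = 3.47
v' = -5.00*e1 + 0.98*e2 + 3.47*e3


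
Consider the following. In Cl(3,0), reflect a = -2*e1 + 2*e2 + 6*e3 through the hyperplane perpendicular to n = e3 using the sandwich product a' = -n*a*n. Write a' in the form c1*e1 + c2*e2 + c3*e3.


Reflection formula: a' = -n*a*n, with n = e3 (unit vector, n^2 = 1).
For reflection through hyperplane perp to e3:
The component along e3 flips sign, others stay.
a = (-2, 2, 6)
a' = (-2, 2, -6)
a' = -2*e1 + 2*e2 - 6*e3


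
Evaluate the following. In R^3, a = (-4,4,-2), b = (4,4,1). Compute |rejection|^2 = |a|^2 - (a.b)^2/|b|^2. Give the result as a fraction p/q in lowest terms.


|a|^2 = (-4)^2 + 4^2 + (-2)^2 = 36
|b|^2 = 4^2 + 4^2 + 1^2 = 33
a . b = (-4)*4 + 4*4 + (-2)*1 = -2
(a.b)^2 = (-2)^2 = 4
|rej|^2 = 36 - 4/33
= (1188 - 4)/33
= 1184/33
In lowest terms: 1184/33


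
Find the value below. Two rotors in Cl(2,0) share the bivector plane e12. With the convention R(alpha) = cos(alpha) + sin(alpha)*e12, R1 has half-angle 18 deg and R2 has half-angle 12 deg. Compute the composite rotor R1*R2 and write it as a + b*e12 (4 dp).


Same-plane rotors commute and their half-angles add:
R1*R2 = cos(a1 + a2) + sin(a1 + a2)*e12.
a1 + a2 = 18 + 12 = 30 deg
cos(30 deg) = 0.8660
sin(30 deg) = 0.5000
R1*R2 = 0.8660 + 0.5000*e12


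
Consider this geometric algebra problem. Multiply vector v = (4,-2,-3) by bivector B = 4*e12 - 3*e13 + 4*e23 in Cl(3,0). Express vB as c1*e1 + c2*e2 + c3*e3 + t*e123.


vB has grade-1 (vector) and grade-3 (trivector) parts: vB = (v _| B) + (v ^ B).
Vector part <vB>_1:
  e1: -v2*b12 - v3*b13 = -(-2)*(4) - (-3)*(-3) = -1
  e2: v1*b12 - v3*b23 = (4)*(4) - (-3)*(4) = 28
  e3: v1*b13 + v2*b23 = (4)*(-3) + (-2)*(4) = -20
Trivector part <vB>_3:
  e123: v1*b23 - v2*b13 + v3*b12 = (4)*(4) - (-2)*(-3) + (-3)*(4) = -2
vB = -1*e1 + 28*e2 - 20*e3 - 2*e123


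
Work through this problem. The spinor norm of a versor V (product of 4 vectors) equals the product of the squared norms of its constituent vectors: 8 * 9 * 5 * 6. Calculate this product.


Spinor norm N(V) = |v1|^2 * |v2|^2 * ... * |v4|^2
= 8 * 9 * 5 * 6
Running product: 8, 72, 360, 2160
N(V) = 2160


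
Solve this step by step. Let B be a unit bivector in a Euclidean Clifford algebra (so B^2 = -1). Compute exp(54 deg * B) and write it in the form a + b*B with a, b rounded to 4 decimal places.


For a unit bivector B with B^2 = -1, the exponential series gives
e^(theta*B) = cos(theta) + sin(theta)*B (the GA analogue of Euler's formula).
theta = 54 degrees = 0.942478 rad
cos(54 deg) = 0.5878
sin(54 deg) = 0.8090
exp(theta*B) = 0.5878 + 0.8090*B


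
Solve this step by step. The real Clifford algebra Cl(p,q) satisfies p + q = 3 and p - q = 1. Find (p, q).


We need p + q = 3 and p - q = 1.
Adding: 2p = 3 + 1 = 4, so p = 2.
Then q = 3 - 2 = 1.
(p, q) = (2, 1)


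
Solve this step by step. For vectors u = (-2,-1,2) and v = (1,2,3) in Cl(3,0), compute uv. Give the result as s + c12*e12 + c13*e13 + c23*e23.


In Cl(3,0): e_i^2 = 1, e_ie_j = -e_je_i for i != j.
Scalar part = u . v = (-2)*1 + (-1)*2 + 2*3
= -2 + (-2) + 6 = 2
e12 coeff = (-2)*2 - (-1)*1 = -4 - (-1) = -3
e13 coeff = (-2)*3 - 2*1 = -6 - 2 = -8
e23 coeff = (-1)*3 - 2*2 = -3 - 4 = -7
uv = 2 - 3*e12 - 8*e13 - 7*e23


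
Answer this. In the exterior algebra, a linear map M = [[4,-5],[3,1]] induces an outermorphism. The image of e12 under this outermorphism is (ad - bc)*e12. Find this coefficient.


The outermorphism of a linear map f sends e1^e2 to f(e1)^f(e2).
f(e1) = 4*e1 + 3*e2
f(e2) = -5*e1 + 1*e2
f(e1) ^ f(e2) = (4*e1 + 3*e2) ^ (-5*e1 + 1*e2)
= 4*1*e12 + 3*(-5)*e21
= (4 - (-15))*e12
= 19*e12
Coefficient = 19


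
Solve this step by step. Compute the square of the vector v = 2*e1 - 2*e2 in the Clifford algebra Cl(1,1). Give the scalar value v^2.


v^2 = sum of c_i^2 * e_i^2
Positive signature terms (e_i^2 = +1): 2^2 = 4
Negative signature terms (e_j^2 = -1): (-2)^2 = 4
v^2 = 4 - 4 = 0


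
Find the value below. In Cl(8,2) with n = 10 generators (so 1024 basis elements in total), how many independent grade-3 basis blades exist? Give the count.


Number of grade-k basis blades in Cl(p,q) with n = p + q is C(n, k).
n = 8 + 2 = 10
C(10, 3) = 10! / (3! * 7!)
= 3628800 / (6 * 5040)
= 120


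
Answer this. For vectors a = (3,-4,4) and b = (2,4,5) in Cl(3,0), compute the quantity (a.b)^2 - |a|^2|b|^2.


a . b = 3*2 + (-4)*4 + 4*5
= 6 + (-16) + 20 = 10
|a|^2 = 3^2 + (-4)^2 + 4^2 = 41
|b|^2 = 2^2 + 4^2 + 5^2 = 45
(a.b)^2 = 10^2 = 100
|a|^2 * |b|^2 = 41 * 45 = 1845
Result = 100 - 1845 = -1745


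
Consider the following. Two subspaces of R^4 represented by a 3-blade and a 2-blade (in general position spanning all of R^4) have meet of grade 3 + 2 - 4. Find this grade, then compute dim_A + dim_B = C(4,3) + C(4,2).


Meet grade = grade(A) + grade(B) - n
= 3 + 2 - 4 = 1
C(4,3) = 4
C(4,2) = 6
dim_A + dim_B = 4 + 6 = 10


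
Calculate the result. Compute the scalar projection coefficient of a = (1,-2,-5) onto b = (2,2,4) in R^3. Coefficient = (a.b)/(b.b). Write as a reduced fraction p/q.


Projection coefficient = (a . b) / (b . b)
a . b = 1*2 + (-2)*2 + (-5)*4
= 2 + (-4) + (-20) = -22
b . b = 2^2 + 2^2 + 4^2
= 4 + 4 + 16 = 24
Coefficient = -22/24
In lowest terms: -11/12


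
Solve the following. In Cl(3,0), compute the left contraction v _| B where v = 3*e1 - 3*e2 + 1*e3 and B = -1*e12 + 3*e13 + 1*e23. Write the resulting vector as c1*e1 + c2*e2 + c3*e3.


Left contraction v _| B = <vB>_1 (grade-1 part of the geometric product vB).
Using e1_|e12 = e2, e2_|e12 = -e1, e1_|e13 = e3, e3_|e13 = -e1, e2_|e23 = e3, e3_|e23 = -e2:
e1 coeff: -v2*b12 - v3*b13 = -(-3)*(-1) - (1)*(3) = -6
e2 coeff: v1*b12 - v3*b23 = (3)*(-1) - (1)*(1) = -4
e3 coeff: v1*b13 + v2*b23 = (3)*(3) + (-3)*(1) = 6
v _| B = -6*e1 - 4*e2 + 6*e3


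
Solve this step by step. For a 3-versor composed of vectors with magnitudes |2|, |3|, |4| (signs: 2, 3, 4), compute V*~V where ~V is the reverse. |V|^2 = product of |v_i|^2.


Each vector v_i has |v_i|^2 = s_i^2
Squared scales: 2^2 = 4, 3^2 = 9, 4^2 = 16
|V|^2 = 4 * 9 * 16
= 576


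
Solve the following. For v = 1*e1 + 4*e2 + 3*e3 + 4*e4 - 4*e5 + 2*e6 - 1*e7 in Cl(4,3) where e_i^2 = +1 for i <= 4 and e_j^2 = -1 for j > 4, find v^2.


v^2 = sum of c_i^2 * e_i^2
Positive signature terms (e_i^2 = +1): 1^2 + 4^2 + 3^2 + 4^2 = 42
Negative signature terms (e_j^2 = -1): (-4)^2 + 2^2 + (-1)^2 = 21
v^2 = 42 - 21 = 21


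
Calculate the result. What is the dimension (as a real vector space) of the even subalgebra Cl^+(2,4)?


Even subalgebra dimension = 2^(n-1)
n = 2 + 4 = 6
2^(6 - 1) = 2^5 = 32
Verification: sum of C(6,k) for even k = 1 + 15 + 15 + 1 = 32
Result = 32


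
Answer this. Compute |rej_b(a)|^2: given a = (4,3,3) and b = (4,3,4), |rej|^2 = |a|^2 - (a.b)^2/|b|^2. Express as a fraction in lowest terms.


|a|^2 = 4^2 + 3^2 + 3^2 = 34
|b|^2 = 4^2 + 3^2 + 4^2 = 41
a . b = 4*4 + 3*3 + 3*4 = 37
(a.b)^2 = 37^2 = 1369
|rej|^2 = 34 - 1369/41
= (1394 - 1369)/41
= 25/41
In lowest terms: 25/41


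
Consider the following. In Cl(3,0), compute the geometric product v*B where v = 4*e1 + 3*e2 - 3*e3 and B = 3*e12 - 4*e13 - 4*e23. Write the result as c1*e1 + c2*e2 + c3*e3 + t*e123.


vB has grade-1 (vector) and grade-3 (trivector) parts: vB = (v _| B) + (v ^ B).
Vector part <vB>_1:
  e1: -v2*b12 - v3*b13 = -(3)*(3) - (-3)*(-4) = -21
  e2: v1*b12 - v3*b23 = (4)*(3) - (-3)*(-4) = 0
  e3: v1*b13 + v2*b23 = (4)*(-4) + (3)*(-4) = -28
Trivector part <vB>_3:
  e123: v1*b23 - v2*b13 + v3*b12 = (4)*(-4) - (3)*(-4) + (-3)*(3) = -13
vB = -21*e1 + 0*e2 - 28*e3 - 13*e123


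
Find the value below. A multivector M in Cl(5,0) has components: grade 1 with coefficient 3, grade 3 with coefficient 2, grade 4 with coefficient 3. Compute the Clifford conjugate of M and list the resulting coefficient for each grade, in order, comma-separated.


Clifford conjugate sign for grade k: (-1)^(k(k+1)/2)
Grade 1: (-1)^(1*2/2) = (-1)^1 = -1, coeff 3 -> -3
Grade 3: (-1)^(3*4/2) = (-1)^6 = 1, coeff 2 -> 2
Grade 4: (-1)^(4*5/2) = (-1)^10 = 1, coeff 3 -> 3
Conjugated coefficients: -3, 2, 3


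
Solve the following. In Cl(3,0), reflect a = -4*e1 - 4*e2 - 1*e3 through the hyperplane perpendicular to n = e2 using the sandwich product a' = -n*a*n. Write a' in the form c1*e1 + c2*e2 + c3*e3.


Reflection formula: a' = -n*a*n, with n = e2 (unit vector, n^2 = 1).
For reflection through hyperplane perp to e2:
The component along e2 flips sign, others stay.
a = (-4, -4, -1)
a' = (-4, 4, -1)
a' = -4*e1 + 4*e2 - 1*e3


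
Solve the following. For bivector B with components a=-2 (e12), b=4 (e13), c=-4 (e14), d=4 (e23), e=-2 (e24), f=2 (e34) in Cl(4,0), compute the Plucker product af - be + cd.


Plucker relation: af - be + cd
a*f = (-2)*2 = -4
b*e = 4*(-2) = -8
c*d = (-4)*4 = -16
af - be + cd = -4 - (-8) + (-16)
= -12


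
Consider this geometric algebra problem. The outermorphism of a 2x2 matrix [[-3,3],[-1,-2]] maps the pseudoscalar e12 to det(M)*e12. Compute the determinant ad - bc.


The outermorphism of a linear map f sends e1^e2 to f(e1)^f(e2).
f(e1) = -3*e1 - 1*e2
f(e2) = 3*e1 - 2*e2
f(e1) ^ f(e2) = (-3*e1 - 1*e2) ^ (3*e1 - 2*e2)
= (-3)*(-2)*e12 + (-1)*3*e21
= (6 - (-3))*e12
= 9*e12
Coefficient = 9


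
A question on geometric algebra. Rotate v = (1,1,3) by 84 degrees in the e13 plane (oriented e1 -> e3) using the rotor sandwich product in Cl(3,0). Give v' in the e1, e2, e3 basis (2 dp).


Rotor R = cos(42deg) - sin(42deg)*e13
Rotation angle theta = 2 * 42 = 84 degrees in the e13 plane (e1 -> e3).
The component perpendicular to the plane (e2) is invariant: v'_2 = v2 = 1.00
cos(84deg) = 0.1045, sin(84deg) = 0.9945
v'_1 = v1*cos(theta) - v3*sin(theta) = 1*0.1045 - 3*0.9945 = -2.88
v'_3 = v1*sin(theta) + v3*cos(theta) = 1*0.9945 + 3*0.1045 = 1.31
v' = -2.88*e1 + 1.00*e2 + 1.31*e3


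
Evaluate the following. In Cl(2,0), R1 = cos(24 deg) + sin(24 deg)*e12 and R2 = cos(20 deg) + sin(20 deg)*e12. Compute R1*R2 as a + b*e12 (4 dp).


Same-plane rotors commute and their half-angles add:
R1*R2 = cos(a1 + a2) + sin(a1 + a2)*e12.
a1 + a2 = 24 + 20 = 44 deg
cos(44 deg) = 0.7193
sin(44 deg) = 0.6947
R1*R2 = 0.7193 + 0.6947*e12


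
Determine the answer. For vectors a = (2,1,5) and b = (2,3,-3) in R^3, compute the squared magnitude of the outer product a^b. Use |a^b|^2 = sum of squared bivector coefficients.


a wedge b = (a1*b2 - a2*b1)*e12 + (a1*b3 - a3*b1)*e13 + (a2*b3 - a3*b2)*e23
e12 coeff: 2*3 - 1*2 = 6 - 2 = 4
e13 coeff: 2*(-3) - 5*2 = -6 - 10 = -16
e23 coeff: 1*(-3) - 5*3 = -3 - 15 = -18
|a wedge b|^2 = 4^2 + (-16)^2 + (-18)^2
= 16 + 256 + 324
= 596


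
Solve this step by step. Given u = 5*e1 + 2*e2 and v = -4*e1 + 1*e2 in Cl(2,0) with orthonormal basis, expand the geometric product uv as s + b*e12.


Expand: (5*e1 + 2*e2)(-4*e1 + 1*e2)
= 5*(-4)*e1e1 + 5*1*e1e2 + 2*(-4)*e2e1 + 2*1*e2e2
Using e1^2 = e2^2 = 1, e2e1 = -e1e2:
Scalar part s = 5*(-4) + 2*1 = -20 + 2 = -18
Bivector part b = 5*1 - 2*(-4) = 5 - (-8) = 13
uv = -18 + 13*e12


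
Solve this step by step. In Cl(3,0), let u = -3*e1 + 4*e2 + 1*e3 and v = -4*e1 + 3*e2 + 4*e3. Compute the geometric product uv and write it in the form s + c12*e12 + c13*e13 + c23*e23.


In Cl(3,0): e_i^2 = 1, e_ie_j = -e_je_i for i != j.
Scalar part = u . v = (-3)*(-4) + 4*3 + 1*4
= 12 + 12 + 4 = 28
e12 coeff = (-3)*3 - 4*(-4) = -9 - (-16) = 7
e13 coeff = (-3)*4 - 1*(-4) = -12 - (-4) = -8
e23 coeff = 4*4 - 1*3 = 16 - 3 = 13
uv = 28 + 7*e12 - 8*e13 + 13*e23


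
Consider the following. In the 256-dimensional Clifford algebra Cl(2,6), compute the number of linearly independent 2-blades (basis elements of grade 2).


Number of grade-k basis blades in Cl(p,q) with n = p + q is C(n, k).
n = 2 + 6 = 8
C(8, 2) = 8! / (2! * 6!)
= 40320 / (2 * 720)
= 28


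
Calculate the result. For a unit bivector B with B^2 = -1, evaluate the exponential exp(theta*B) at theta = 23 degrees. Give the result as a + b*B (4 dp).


For a unit bivector B with B^2 = -1, the exponential series gives
e^(theta*B) = cos(theta) + sin(theta)*B (the GA analogue of Euler's formula).
theta = 23 degrees = 0.401426 rad
cos(23 deg) = 0.9205
sin(23 deg) = 0.3907
exp(theta*B) = 0.9205 + 0.3907*B


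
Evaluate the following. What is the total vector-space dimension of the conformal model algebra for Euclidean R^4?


The conformal model of R^4 uses Cl(5,1): the 4 Euclidean generators plus two extra orthogonal generators e+ (e+^2 = +1) and e- (e-^2 = -1), from which the null vectors e0, einf are built.
Number of generators m = 4 + 2 = 6.
dim Cl(p,q) = 2^m = 2^6 = 64


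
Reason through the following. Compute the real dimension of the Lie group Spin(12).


Spin(n) double-covers SO(n); both have Lie algebra so(n) of dimension n(n-1)/2.
n = 12
n(n-1) = 12 * 11 = 132
dim Spin(12) = 132/2 = 66


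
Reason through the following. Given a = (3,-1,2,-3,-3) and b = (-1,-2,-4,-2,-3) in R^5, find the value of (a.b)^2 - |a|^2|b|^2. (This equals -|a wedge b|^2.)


a . b = 3*(-1) + (-1)*(-2) + 2*(-4) + (-3)*(-2) + (-3)*(-3)
= -3 + 2 + (-8) + 6 + 9 = 6
|a|^2 = 3^2 + (-1)^2 + 2^2 + (-3)^2 + (-3)^2 = 32
|b|^2 = (-1)^2 + (-2)^2 + (-4)^2 + (-2)^2 + (-3)^2 = 34
(a.b)^2 = 6^2 = 36
|a|^2 * |b|^2 = 32 * 34 = 1088
Result = 36 - 1088 = -1052


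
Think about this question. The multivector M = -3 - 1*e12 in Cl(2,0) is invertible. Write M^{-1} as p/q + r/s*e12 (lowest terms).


M = -3 - 1*e12, where e12^2 = -1.
Since M commutes with its reverse ~M = a - b*e12, M * ~M = a^2 - b^2*e12^2 = a^2 + b^2.
So M^{-1} = ~M / (a^2 + b^2) = (a - b*e12)/(a^2 + b^2).
a^2 + b^2 = 9 + 1 = 10
Scalar part = -3/10 = -3/10
Bivector coeff = 1/10 = 1/10
M^{-1} = -3/10 + 1/10*e12


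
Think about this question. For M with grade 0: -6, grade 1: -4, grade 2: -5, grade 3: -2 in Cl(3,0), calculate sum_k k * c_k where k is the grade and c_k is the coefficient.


Grade-weighted sum = sum of grade_k * coefficient_k
0*(-6) = 0
1*(-4) = -4
2*(-5) = -10
3*(-2) = -6
Total = 0 + (-4) + (-10) + (-6) = -20


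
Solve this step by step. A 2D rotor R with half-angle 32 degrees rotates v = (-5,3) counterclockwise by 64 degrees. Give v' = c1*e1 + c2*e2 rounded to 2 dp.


Rotor R = cos(32deg) - sin(32deg)*e12
Rotation angle theta = 2 * 32 = 64 degrees
v' = R*v*~R rotates v by theta.
cos(64deg) = 0.4384, sin(64deg) = 0.8988
v'_1 = -5*cos(64deg) - 3*sin(64deg)
= -5*0.4384 - 3*0.8988
= -4.89
v'_2 = -5*sin(64deg) + 3*cos(64deg)
= -5*0.8988 + 3*0.4384
= -3.18
v' = -4.89*e1 - 3.18*e2


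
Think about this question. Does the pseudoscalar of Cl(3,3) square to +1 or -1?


The pseudoscalar I = e1...e_n (product of all n generators) of Cl(p,q) satisfies I^2 = (-1)^(q + n(n-1)/2).
p = 3, q = 3, n = p + q = 6
n(n-1)/2 = 6 * 5 / 2 = 15
Exponent = q + n(n-1)/2 = 3 + 15 = 18
I^2 = (-1)^18 = +1


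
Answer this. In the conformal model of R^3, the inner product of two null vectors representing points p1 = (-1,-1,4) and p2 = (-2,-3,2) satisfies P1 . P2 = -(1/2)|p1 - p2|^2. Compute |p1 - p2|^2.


p1 - p2 = (1, 2, 2)
|p1 - p2|^2 = 1^2 + 2^2 + 2^2
= 1 + 4 + 4
= 9


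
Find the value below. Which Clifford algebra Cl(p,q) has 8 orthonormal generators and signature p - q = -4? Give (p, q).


We need p + q = 8 and p - q = -4.
Adding: 2p = 8 + (-4) = 4, so p = 2.
Then q = 8 - 2 = 6.
(p, q) = (2, 6)


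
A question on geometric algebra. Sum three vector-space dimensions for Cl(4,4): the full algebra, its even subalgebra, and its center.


n = 4 + 4 = 8
Total dim = 2^8 = 256
Even subalgebra dim = 2^7 = 128
n is even, so center dim = 1
Sum = 256 + 128 + 1 = 385


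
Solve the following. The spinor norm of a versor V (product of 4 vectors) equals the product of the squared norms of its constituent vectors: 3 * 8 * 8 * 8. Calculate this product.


Spinor norm N(V) = |v1|^2 * |v2|^2 * ... * |v4|^2
= 3 * 8 * 8 * 8
Running product: 3, 24, 192, 1536
N(V) = 1536


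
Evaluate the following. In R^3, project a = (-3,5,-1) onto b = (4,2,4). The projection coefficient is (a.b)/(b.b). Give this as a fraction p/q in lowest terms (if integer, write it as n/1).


Projection coefficient = (a . b) / (b . b)
a . b = (-3)*4 + 5*2 + (-1)*4
= -12 + 10 + (-4) = -6
b . b = 4^2 + 2^2 + 4^2
= 16 + 4 + 16 = 36
Coefficient = -6/36
In lowest terms: -1/6


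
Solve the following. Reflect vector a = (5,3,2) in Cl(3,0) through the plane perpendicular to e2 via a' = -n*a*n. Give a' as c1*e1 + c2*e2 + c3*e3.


Reflection formula: a' = -n*a*n, with n = e2 (unit vector, n^2 = 1).
For reflection through hyperplane perp to e2:
The component along e2 flips sign, others stay.
a = (5, 3, 2)
a' = (5, -3, 2)
a' = 5*e1 - 3*e2 + 2*e3


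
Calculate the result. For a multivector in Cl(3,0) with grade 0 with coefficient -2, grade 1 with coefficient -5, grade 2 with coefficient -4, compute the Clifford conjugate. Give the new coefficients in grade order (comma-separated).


Clifford conjugate sign for grade k: (-1)^(k(k+1)/2)
Grade 0: (-1)^(0*1/2) = (-1)^0 = 1, coeff -2 -> -2
Grade 1: (-1)^(1*2/2) = (-1)^1 = -1, coeff -5 -> 5
Grade 2: (-1)^(2*3/2) = (-1)^3 = -1, coeff -4 -> 4
Conjugated coefficients: -2, 5, 4


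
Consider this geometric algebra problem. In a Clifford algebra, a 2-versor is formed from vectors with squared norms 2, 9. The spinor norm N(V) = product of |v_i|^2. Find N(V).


Spinor norm N(V) = |v1|^2 * |v2|^2 * ... * |v2|^2
= 2 * 9
Running product: 2, 18
N(V) = 18


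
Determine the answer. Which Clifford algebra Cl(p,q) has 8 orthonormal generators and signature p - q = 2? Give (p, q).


We need p + q = 8 and p - q = 2.
Adding: 2p = 8 + 2 = 10, so p = 5.
Then q = 8 - 5 = 3.
(p, q) = (5, 3)


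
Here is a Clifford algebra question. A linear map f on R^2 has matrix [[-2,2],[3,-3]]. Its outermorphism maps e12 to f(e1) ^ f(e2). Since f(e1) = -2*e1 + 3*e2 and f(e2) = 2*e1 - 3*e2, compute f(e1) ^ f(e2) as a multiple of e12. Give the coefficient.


The outermorphism of a linear map f sends e1^e2 to f(e1)^f(e2).
f(e1) = -2*e1 + 3*e2
f(e2) = 2*e1 - 3*e2
f(e1) ^ f(e2) = (-2*e1 + 3*e2) ^ (2*e1 - 3*e2)
= (-2)*(-3)*e12 + 3*2*e21
= (6 - 6)*e12
= 0*e12
Coefficient = 0


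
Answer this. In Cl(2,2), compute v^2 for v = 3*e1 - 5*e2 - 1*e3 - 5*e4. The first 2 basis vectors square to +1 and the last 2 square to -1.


v^2 = sum of c_i^2 * e_i^2
Positive signature terms (e_i^2 = +1): 3^2 + (-5)^2 = 34
Negative signature terms (e_j^2 = -1): (-1)^2 + (-5)^2 = 26
v^2 = 34 - 26 = 8


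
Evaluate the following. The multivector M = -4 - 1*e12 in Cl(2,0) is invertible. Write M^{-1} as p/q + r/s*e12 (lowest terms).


M = -4 - 1*e12, where e12^2 = -1.
Since M commutes with its reverse ~M = a - b*e12, M * ~M = a^2 - b^2*e12^2 = a^2 + b^2.
So M^{-1} = ~M / (a^2 + b^2) = (a - b*e12)/(a^2 + b^2).
a^2 + b^2 = 16 + 1 = 17
Scalar part = -4/17 = -4/17
Bivector coeff = 1/17 = 1/17
M^{-1} = -4/17 + 1/17*e12


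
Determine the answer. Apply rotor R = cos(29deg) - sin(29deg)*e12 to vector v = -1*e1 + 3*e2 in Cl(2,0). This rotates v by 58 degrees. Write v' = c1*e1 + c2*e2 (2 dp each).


Rotor R = cos(29deg) - sin(29deg)*e12
Rotation angle theta = 2 * 29 = 58 degrees
v' = R*v*~R rotates v by theta.
cos(58deg) = 0.5299, sin(58deg) = 0.8480
v'_1 = -1*cos(58deg) - 3*sin(58deg)
= -1*0.5299 - 3*0.8480
= -3.07
v'_2 = -1*sin(58deg) + 3*cos(58deg)
= -1*0.8480 + 3*0.5299
= 0.74
v' = -3.07*e1 + 0.74*e2


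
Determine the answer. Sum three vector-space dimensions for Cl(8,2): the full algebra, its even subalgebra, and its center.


n = 8 + 2 = 10
Total dim = 2^10 = 1024
Even subalgebra dim = 2^9 = 512
n is even, so center dim = 1
Sum = 1024 + 512 + 1 = 1537


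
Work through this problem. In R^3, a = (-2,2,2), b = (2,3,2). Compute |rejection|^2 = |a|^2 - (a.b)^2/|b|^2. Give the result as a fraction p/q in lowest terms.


|a|^2 = (-2)^2 + 2^2 + 2^2 = 12
|b|^2 = 2^2 + 3^2 + 2^2 = 17
a . b = (-2)*2 + 2*3 + 2*2 = 6
(a.b)^2 = 6^2 = 36
|rej|^2 = 12 - 36/17
= (204 - 36)/17
= 168/17
In lowest terms: 168/17


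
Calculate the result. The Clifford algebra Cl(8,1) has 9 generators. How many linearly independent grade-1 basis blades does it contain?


Number of grade-k basis blades in Cl(p,q) with n = p + q is C(n, k).
n = 8 + 1 = 9
C(9, 1) = 9! / (1! * 8!)
= 362880 / (1 * 40320)
= 9


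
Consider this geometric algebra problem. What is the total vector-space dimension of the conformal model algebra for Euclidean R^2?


The conformal model of R^2 uses Cl(3,1): the 2 Euclidean generators plus two extra orthogonal generators e+ (e+^2 = +1) and e- (e-^2 = -1), from which the null vectors e0, einf are built.
Number of generators m = 2 + 2 = 4.
dim Cl(p,q) = 2^m = 2^4 = 16


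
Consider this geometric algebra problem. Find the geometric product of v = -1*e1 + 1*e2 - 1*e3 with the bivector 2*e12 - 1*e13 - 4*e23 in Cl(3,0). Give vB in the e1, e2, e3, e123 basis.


vB has grade-1 (vector) and grade-3 (trivector) parts: vB = (v _| B) + (v ^ B).
Vector part <vB>_1:
  e1: -v2*b12 - v3*b13 = -(1)*(2) - (-1)*(-1) = -3
  e2: v1*b12 - v3*b23 = (-1)*(2) - (-1)*(-4) = -6
  e3: v1*b13 + v2*b23 = (-1)*(-1) + (1)*(-4) = -3
Trivector part <vB>_3:
  e123: v1*b23 - v2*b13 + v3*b12 = (-1)*(-4) - (1)*(-1) + (-1)*(2) = 3
vB = -3*e1 - 6*e2 - 3*e3 + 3*e123


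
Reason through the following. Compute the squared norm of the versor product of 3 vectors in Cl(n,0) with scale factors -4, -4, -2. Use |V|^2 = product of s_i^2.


Each vector v_i has |v_i|^2 = s_i^2
Squared scales: (-4)^2 = 16, (-4)^2 = 16, (-2)^2 = 4
|V|^2 = 16 * 16 * 4
= 1024


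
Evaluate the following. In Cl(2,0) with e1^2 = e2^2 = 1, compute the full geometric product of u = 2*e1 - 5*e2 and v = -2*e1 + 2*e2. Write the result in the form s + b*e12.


Expand: (2*e1 - 5*e2)(-2*e1 + 2*e2)
= 2*(-2)*e1e1 + 2*2*e1e2 + (-5)*(-2)*e2e1 + (-5)*2*e2e2
Using e1^2 = e2^2 = 1, e2e1 = -e1e2:
Scalar part s = 2*(-2) + (-5)*2 = -4 + (-10) = -14
Bivector part b = 2*2 - (-5)*(-2) = 4 - 10 = -6
uv = -14 - 6*e12


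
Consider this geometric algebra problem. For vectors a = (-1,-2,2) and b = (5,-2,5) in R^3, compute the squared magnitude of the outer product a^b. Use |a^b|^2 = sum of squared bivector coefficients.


a wedge b = (a1*b2 - a2*b1)*e12 + (a1*b3 - a3*b1)*e13 + (a2*b3 - a3*b2)*e23
e12 coeff: (-1)*(-2) - (-2)*5 = 2 - (-10) = 12
e13 coeff: (-1)*5 - 2*5 = -5 - 10 = -15
e23 coeff: (-2)*5 - 2*(-2) = -10 - (-4) = -6
|a wedge b|^2 = 12^2 + (-15)^2 + (-6)^2
= 144 + 225 + 36
= 405


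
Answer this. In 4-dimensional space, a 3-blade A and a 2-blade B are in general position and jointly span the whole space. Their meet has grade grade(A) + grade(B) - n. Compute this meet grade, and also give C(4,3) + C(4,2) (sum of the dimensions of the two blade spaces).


Meet grade = grade(A) + grade(B) - n
= 3 + 2 - 4 = 1
C(4,3) = 4
C(4,2) = 6
dim_A + dim_B = 4 + 6 = 10


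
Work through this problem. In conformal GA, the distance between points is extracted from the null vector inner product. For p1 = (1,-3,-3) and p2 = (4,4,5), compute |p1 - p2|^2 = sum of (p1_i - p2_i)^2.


p1 - p2 = (-3, -7, -8)
|p1 - p2|^2 = (-3)^2 + (-7)^2 + (-8)^2
= 9 + 49 + 64
= 122


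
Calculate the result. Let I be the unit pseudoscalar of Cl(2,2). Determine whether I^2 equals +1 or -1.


The pseudoscalar I = e1...e_n (product of all n generators) of Cl(p,q) satisfies I^2 = (-1)^(q + n(n-1)/2).
p = 2, q = 2, n = p + q = 4
n(n-1)/2 = 4 * 3 / 2 = 6
Exponent = q + n(n-1)/2 = 2 + 6 = 8
I^2 = (-1)^8 = +1
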